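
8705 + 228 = 8933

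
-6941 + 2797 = -4144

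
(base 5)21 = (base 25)b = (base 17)b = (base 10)11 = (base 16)b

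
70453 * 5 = 352265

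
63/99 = 7/11 ≈ 0.636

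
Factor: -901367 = -1*901367^1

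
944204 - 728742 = 215462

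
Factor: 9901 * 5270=2^1 * 5^1 * 17^1 * 31^1 * 9901^1=52178270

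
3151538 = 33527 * 94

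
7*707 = 4949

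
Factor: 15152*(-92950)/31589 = -1*2^5*5^2*11^1*13^2*31^(-1)*947^1*1019^(-1) = -1408378400/31589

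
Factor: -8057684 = -1 * 2^2 * 43^1 * 79^1 * 593^1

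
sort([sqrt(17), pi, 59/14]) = [pi, sqrt(17), 59/14]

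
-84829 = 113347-198176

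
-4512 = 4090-8602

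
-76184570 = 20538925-96723495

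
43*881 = 37883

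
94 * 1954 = 183676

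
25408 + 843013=868421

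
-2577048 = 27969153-30546201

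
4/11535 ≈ 0.000347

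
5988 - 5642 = 346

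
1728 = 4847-3119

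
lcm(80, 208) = 1040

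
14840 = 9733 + 5107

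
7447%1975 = 1522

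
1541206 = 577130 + 964076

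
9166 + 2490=11656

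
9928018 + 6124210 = 16052228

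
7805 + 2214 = 10019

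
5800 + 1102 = 6902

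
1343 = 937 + 406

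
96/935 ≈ 0.103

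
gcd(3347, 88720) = 1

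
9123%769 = 664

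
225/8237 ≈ 0.0273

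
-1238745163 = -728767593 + -509977570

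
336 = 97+239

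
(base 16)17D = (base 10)381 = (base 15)1A6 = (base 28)DH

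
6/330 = 1/55 ≈ 0.0182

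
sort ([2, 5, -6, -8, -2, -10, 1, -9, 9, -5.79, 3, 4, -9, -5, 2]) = [-10, -9, -9, -8, -6, -5.79, -5, -2, 1, 2, 2, 3, 4, 5, 9]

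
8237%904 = 101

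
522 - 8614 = -8092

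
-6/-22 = 3/11 ≈ 0.273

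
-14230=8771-23001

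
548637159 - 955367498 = -406730339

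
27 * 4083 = 110241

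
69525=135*515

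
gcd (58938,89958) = 3102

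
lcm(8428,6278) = 615244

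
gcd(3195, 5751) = 639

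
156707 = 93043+63664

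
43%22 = 21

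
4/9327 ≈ 0.000429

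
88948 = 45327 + 43621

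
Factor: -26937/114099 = -1*3^1*41^1*521^(-1) = -123/521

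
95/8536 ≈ 0.0111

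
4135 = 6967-2832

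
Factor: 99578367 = 3^2*7^1*17^1*109^1*853^1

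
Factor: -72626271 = -1*3^1*53^1*456769^1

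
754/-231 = -3-61/231 ≈ -3.26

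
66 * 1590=104940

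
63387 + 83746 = 147133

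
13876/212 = 3469/53 ≈ 65.45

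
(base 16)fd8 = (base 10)4056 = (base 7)14553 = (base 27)5f6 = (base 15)1306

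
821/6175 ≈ 0.133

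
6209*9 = 55881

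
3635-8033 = -4398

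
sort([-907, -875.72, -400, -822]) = [-907, -875.72, -822, -400]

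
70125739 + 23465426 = 93591165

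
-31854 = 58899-90753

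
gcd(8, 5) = 1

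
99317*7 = 695219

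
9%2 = 1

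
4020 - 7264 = -3244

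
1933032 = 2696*717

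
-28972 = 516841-545813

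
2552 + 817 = 3369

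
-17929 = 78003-95932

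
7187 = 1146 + 6041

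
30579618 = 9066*3373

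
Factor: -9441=-1 * 3^2 * 1049^1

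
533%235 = 63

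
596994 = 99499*6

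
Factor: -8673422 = -1 * 2^1 * 73^1 * 59407^1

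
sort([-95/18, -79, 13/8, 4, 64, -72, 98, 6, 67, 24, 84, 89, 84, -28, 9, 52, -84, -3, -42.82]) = [-84, -79, -72, -42.82, -28, -95/18, -3, 13/8, 4, 6, 9, 24, 52, 64, 67, 84, 84, 89, 98]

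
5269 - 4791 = 478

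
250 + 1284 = 1534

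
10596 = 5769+4827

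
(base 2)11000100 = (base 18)ag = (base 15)d1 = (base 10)196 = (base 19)a6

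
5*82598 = 412990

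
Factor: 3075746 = 2^1*269^1*5717^1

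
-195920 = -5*39184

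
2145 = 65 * 33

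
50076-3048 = 47028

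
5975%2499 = 977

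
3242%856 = 674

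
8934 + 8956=17890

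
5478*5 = 27390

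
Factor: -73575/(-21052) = 2^(-2) * 3^3 * 5^2 * 19^(-1) * 109^1 * 277^(-1)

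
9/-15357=-3/5119 ≈ -0.000586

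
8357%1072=853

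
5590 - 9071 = -3481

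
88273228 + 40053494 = 128326722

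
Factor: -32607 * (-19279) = 3^2 * 13^1 * 1483^1 * 3623^1 = 628630353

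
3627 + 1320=4947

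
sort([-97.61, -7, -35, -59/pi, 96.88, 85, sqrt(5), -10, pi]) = [-97.61, -35, -59/pi, -10, -7, sqrt(5), pi, 85, 96.88]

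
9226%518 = 420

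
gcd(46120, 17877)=1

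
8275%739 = 146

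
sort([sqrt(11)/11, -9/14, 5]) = [-9/14, sqrt(11)/11, 5]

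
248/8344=31/1043 ≈ 0.0297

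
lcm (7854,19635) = 39270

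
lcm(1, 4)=4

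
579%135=39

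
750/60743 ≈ 0.0123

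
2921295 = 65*44943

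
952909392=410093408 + 542815984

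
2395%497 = 407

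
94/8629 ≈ 0.0109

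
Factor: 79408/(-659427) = -1 * 2^4 * 3^(-1) * 7^1 * 709^1 * 219809^(-1)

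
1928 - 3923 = -1995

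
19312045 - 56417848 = -37105803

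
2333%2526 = 2333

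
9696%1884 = 276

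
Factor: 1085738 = 2^1*23^1*23603^1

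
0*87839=0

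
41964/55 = 762 + 54/55 ≈ 762.98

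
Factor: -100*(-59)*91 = 2^2*5^2*7^1*13^1*59^1 = 536900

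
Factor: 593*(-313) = -1*313^1*593^1 = -185609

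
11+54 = 65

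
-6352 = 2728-9080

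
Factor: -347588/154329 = -1 * 2^2 * 3^(-1) * 7^(-1) * 113^1 * 769^1 * 7349^(-1)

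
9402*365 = 3431730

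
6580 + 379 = 6959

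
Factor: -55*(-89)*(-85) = -1*5^2*11^1*17^1*89^1 = -416075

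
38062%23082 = 14980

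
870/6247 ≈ 0.139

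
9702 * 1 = 9702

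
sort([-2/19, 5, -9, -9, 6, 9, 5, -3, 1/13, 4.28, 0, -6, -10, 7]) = [-10, -9, -9, -6, -3, -2/19, 0, 1/13, 4.28, 5, 5, 6, 7, 9]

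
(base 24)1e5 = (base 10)917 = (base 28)14l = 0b1110010101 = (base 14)497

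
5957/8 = 744 + 5/8 ≈ 744.63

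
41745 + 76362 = 118107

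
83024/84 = 988+8/21 ≈ 988.38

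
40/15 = 8/3≈2.67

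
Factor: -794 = -1 * 2^1 * 397^1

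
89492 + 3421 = 92913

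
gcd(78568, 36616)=184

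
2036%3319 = 2036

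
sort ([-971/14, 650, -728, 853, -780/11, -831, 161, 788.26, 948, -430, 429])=[-831, -728, -430, -780/11, -971/14, 161, 429, 650, 788.26, 853, 948]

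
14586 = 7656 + 6930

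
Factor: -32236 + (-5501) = -1*3^2*7^1*599^1 = -37737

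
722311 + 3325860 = 4048171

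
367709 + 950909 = 1318618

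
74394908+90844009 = 165238917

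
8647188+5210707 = 13857895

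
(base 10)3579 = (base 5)103304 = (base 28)4fn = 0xdfb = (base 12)20a3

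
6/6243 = 2/2081 ≈ 0.000961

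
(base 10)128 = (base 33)3t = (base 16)80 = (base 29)4c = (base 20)68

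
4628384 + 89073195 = 93701579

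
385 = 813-428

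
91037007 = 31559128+59477879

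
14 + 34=48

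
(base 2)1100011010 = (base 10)794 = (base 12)562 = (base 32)oq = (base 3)1002102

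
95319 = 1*95319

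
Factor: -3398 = -1*2^1*1699^1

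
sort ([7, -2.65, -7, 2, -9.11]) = [-9.11, -7, -2.65, 2, 7]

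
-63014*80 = -5041120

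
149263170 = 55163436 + 94099734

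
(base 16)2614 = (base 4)2120110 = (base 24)gm4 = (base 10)9748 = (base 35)7xi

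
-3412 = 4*(-853)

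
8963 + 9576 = 18539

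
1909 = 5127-3218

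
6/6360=1/1060≈0.000943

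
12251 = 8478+3773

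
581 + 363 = 944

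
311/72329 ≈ 0.00430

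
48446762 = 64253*754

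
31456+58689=90145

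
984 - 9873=-8889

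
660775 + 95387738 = 96048513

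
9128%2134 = 592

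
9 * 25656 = 230904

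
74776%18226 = 1872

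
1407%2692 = 1407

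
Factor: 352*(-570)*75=-1*2^6*3^2*5^3*11^1*19^1=-15048000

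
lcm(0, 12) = 0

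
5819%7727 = 5819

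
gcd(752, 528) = 16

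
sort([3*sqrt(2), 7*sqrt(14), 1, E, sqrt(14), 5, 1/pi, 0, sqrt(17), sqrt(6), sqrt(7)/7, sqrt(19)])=[0, 1/pi, sqrt(7)/7, 1, sqrt(6), E, sqrt(14), sqrt(17), 3*sqrt(2), sqrt(19), 5, 7*sqrt(14)]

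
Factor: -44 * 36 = -1 * 2^4 * 3^2 * 11^1 = -1584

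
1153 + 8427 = 9580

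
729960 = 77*9480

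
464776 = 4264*109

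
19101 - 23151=-4050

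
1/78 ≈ 0.0128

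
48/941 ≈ 0.0510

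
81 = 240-159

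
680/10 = 68 = 68.00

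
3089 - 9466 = -6377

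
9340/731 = 12 + 568/731 ≈ 12.78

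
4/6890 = 2/3445≈0.000581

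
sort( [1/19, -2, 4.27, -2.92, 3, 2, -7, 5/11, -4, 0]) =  [-7, -4, -2.92, -2, 0, 1/19, 5/11, 2, 3, 4.27]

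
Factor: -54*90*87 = -1*2^2*3^6*5^1*29^1 = -422820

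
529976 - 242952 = 287024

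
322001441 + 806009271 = 1128010712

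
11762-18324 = -6562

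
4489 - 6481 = -1992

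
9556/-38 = -4778/19≈-251.47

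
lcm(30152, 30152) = 30152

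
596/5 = 119 + 1/5 = 119.20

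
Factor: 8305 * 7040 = 2^7 * 5^2 * 11^2 * 151^1 = 58467200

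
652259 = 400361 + 251898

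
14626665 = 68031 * 215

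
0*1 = 0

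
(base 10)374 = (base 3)111212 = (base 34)b0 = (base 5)2444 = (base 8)566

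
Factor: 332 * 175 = 2^2 * 5^2 * 7^1 * 83^1 = 58100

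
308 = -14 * (-22)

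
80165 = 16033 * 5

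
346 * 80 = 27680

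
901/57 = 15+46/57 ≈ 15.81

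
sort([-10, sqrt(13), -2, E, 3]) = [-10, -2, E, 3, sqrt(13)]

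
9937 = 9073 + 864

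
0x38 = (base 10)56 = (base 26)24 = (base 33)1n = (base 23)2a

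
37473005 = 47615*787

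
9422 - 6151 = 3271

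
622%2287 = 622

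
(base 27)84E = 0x1742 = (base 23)B5K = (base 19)G97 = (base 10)5954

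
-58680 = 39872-98552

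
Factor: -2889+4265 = 2^5*43^1 = 1376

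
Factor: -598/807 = -1*2^1*3^(-1)*13^1*23^1*269^(-1)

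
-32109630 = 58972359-91081989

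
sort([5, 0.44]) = [0.44, 5]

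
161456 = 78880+82576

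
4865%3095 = 1770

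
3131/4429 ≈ 0.707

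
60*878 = 52680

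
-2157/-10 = 215 + 7/10 = 215.70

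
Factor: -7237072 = -1*2^4*43^1*67^1*157^1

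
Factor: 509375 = 5^5*163^1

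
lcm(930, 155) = 930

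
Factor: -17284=-1*2^2*29^1*149^1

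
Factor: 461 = 461^1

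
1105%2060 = 1105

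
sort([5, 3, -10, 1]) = [-10, 1, 3, 5]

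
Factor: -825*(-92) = 2^2*3^1*5^2*11^1*23^1 = 75900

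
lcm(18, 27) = 54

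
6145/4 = 1536 + 1/4 = 1536.25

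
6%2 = 0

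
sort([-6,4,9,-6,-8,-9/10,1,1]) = [-8,-6,-6,-9/10,1,1,4,9]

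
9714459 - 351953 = 9362506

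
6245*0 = 0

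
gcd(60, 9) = 3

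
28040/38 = 14020/19 ≈ 737.89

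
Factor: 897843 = 3^1 * 299281^1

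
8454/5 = 1690 + 4/5 = 1690.80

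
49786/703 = 70 + 576/703 ≈ 70.82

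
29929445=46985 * 637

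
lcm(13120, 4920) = 39360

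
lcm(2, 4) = 4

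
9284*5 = 46420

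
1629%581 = 467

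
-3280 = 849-4129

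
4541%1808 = 925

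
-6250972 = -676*9247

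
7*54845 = 383915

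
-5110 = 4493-9603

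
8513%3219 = 2075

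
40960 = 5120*8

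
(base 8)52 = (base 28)1e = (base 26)1g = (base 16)2a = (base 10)42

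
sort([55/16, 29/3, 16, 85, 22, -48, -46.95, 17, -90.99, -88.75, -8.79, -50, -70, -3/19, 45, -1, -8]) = [-90.99, -88.75, -70, -50, -48, -46.95, -8.79, -8, -1, -3/19, 55/16, 29/3, 16, 17, 22, 45, 85]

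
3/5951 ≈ 0.000504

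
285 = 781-496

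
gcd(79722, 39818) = 86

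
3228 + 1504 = 4732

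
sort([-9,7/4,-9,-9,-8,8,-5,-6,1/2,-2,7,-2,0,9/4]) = [-9,-9,-9,-8,-6,-5,-2,-2,0,1/2,7/4,9/4,7,8]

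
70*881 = 61670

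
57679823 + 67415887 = 125095710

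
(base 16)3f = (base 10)63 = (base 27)29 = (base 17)3c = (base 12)53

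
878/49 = 17 + 45/49 ≈ 17.92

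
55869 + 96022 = 151891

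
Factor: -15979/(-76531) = 7^(-1) * 13^(-1) * 19^1 = 19/91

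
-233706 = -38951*6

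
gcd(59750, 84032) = 2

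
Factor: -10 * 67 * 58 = -1 * 2^2 * 5^1 * 29^1 * 67^1 = -38860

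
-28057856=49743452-77801308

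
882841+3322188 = 4205029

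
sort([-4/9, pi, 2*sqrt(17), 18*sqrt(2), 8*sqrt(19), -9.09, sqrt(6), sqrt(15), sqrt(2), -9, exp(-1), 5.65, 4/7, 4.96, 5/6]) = [-9.09, -9, -4/9, exp(-1), 4/7, 5/6, sqrt(2), sqrt(6), pi, sqrt(15), 4.96, 5.65, 2*sqrt(17), 18*sqrt(2), 8*sqrt(19)]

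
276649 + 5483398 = 5760047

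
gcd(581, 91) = 7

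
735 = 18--717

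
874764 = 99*8836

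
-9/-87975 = 1/9775 ≈ 0.000102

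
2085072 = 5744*363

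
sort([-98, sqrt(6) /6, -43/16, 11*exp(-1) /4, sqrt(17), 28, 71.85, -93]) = [-98, -93, -43/16, sqrt(6) /6, 11*exp(-1) /4, sqrt(17), 28, 71.85]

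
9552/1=9552=9552.00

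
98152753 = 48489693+49663060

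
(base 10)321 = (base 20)g1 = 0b101000001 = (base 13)1b9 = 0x141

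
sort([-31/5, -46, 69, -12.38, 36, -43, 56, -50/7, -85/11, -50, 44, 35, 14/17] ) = [-50, -46, -43, -12.38, -85/11, -50/7, -31/5, 14/17, 35, 36, 44, 56, 69] 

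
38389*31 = 1190059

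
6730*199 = 1339270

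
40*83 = 3320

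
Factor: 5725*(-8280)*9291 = -1*2^3*3^3*5^3*19^1*23^1*163^1*229^1 = -440421273000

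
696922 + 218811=915733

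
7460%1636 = 916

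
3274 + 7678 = 10952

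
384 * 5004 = 1921536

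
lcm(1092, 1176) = 15288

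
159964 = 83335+76629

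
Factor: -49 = -1*7^2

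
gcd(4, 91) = 1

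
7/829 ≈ 0.00844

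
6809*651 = 4432659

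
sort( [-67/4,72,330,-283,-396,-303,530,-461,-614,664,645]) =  [-614,-461,-396,-303,-283,-67/4,72,330,530,645,664]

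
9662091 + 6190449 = 15852540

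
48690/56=24345/28 ≈ 869.46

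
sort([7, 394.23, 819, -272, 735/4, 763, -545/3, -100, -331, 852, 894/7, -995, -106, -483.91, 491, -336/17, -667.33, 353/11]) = [-995, -667.33, -483.91, -331, -272, -545/3, -106, -100, -336/17, 7, 353/11, 894/7, 735/4, 394.23, 491, 763, 819, 852]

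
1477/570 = 2 + 337/570 ≈ 2.59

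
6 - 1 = 5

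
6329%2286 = 1757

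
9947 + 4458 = 14405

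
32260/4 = 8065 = 8065.00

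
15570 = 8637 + 6933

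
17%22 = 17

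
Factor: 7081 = 73^1 * 97^1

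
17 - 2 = 15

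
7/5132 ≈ 0.00136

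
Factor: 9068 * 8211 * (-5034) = -1 * 2^3 * 3^2 * 7^1 * 17^1 * 23^1 * 839^1 * 2267^1 = -374818289832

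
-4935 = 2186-7121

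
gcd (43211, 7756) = 7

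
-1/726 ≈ -0.00138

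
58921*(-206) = -12137726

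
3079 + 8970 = 12049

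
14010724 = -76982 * (-182)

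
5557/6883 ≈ 0.807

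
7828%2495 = 343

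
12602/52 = 6301/26 ≈ 242.35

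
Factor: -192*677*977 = -1*2^6*3^1*677^1*977^1 = -126994368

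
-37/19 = -1 - 18/19 ≈ -1.95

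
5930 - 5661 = 269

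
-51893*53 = -2750329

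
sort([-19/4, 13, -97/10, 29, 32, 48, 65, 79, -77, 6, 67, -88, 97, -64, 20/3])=[-88, -77, -64, -97/10, -19/4, 6, 20/3, 13, 29, 32, 48, 65, 67, 79, 97]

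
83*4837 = 401471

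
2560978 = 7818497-5257519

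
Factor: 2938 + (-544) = 2^1*3^2*7^1*19^1 = 2394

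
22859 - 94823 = -71964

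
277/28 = 9 + 25/28 ≈ 9.89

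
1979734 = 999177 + 980557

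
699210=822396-123186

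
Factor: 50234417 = 71^1*707527^1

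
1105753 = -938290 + 2044043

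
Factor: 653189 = 59^1 * 11071^1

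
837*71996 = 60260652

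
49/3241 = 7/463 ≈ 0.0151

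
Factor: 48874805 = 5^1*7^2*199489^1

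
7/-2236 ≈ -0.00313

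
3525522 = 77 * 45786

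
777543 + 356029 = 1133572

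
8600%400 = 200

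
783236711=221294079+561942632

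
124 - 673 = -549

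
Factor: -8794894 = -1*2^1*59^1*73^1*1021^1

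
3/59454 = 1/19818 ≈ 0.0000505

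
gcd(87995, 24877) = 1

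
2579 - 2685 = -106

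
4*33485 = 133940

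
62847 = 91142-28295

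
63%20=3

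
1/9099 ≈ 0.000110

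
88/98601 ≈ 0.000892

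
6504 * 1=6504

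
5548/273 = 20+88/273 ≈ 20.32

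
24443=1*24443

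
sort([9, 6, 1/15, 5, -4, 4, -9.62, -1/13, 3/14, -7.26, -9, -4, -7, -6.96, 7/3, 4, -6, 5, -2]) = [-9.62, -9, -7.26, -7, -6.96, -6, -4, -4, -2, -1/13, 1/15, 3/14, 7/3, 4, 4, 5, 5, 6, 9]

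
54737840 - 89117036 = -34379196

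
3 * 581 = 1743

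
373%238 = 135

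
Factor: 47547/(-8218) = -1 * 2^(-1) * 3^4 * 7^(-1) = -81/14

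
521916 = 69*7564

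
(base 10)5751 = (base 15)1a86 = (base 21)d0i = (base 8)13167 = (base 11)4359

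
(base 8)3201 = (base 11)1284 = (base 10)1665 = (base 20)435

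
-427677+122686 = -304991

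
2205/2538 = 245/282 ≈ 0.869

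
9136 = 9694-558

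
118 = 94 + 24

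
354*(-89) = -31506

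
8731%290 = 31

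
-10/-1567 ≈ 0.00638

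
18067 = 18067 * 1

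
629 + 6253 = 6882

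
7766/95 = 81 + 71/95 ≈ 81.75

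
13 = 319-306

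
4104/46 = 2052/23≈89.22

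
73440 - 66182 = 7258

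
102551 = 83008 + 19543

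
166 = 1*166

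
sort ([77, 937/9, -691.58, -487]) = [-691.58, -487, 77, 937/9]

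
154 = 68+86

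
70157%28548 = 13061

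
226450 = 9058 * 25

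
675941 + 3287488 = 3963429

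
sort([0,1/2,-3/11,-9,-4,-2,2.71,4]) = [-9,-4,-2,-3/11,0,1/2,2.71,4]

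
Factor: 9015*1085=3^1*5^2*7^1*31^1*601^1=9781275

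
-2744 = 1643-4387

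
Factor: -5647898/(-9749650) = 5^(-2)*227^(-1)*467^1*859^(-1)*6047^1 = 2823949/4874825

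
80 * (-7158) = -572640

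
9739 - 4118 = 5621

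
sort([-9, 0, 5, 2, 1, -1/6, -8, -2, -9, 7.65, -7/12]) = [-9, -9, -8, -2, -7/12, -1/6, 0, 1, 2, 5, 7.65]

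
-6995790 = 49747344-56743134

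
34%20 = 14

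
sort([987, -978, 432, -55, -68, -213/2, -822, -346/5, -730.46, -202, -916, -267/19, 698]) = [-978, -916, -822, -730.46, -202, -213/2, -346/5, -68, -55, -267/19, 432, 698, 987]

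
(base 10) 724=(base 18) 244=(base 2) 1011010100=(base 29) os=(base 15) 334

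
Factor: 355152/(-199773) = -1 * 2^4 * 3^(-2) = -16/9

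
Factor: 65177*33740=2^2*5^1*7^2*241^1*9311^1=2199071980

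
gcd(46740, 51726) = 6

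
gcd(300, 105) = 15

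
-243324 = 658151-901475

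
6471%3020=431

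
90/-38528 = -45/19264 ≈ -0.00234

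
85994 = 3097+82897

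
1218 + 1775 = 2993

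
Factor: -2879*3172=-1*2^2*13^1*61^1*2879^1=-9132188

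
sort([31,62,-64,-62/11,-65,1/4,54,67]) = [-65,-64,-62/11,1/4,31,54,62,67]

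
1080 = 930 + 150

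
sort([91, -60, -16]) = [-60, -16, 91]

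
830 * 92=76360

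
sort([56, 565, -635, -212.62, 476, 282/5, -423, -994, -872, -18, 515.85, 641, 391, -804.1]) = [-994, -872, -804.1, -635, -423, -212.62, -18, 56, 282/5, 391, 476, 515.85, 565, 641]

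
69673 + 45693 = 115366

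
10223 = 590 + 9633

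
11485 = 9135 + 2350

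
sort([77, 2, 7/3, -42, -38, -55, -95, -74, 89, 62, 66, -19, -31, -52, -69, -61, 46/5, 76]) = [-95, -74, -69, -61, -55, -52, -42, -38, -31, -19, 2, 7/3, 46/5, 62, 66, 76, 77, 89]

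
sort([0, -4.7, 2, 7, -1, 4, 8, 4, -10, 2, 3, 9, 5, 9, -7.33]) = [-10, -7.33, -4.7, -1, 0, 2, 2, 3, 4, 4, 5, 7, 8, 9, 9]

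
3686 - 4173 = -487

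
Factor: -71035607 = -1*397^1*178931^1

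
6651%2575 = 1501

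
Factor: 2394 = 2^1 * 3^2 * 7^1 * 19^1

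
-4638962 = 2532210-7171172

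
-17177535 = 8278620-25456155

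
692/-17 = -40-12/17≈-40.71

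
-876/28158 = -146/4693 ≈ -0.0311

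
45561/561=81 + 40/187 ≈ 81.21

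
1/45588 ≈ 0.0000219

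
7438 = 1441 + 5997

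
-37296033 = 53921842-91217875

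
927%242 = 201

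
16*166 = 2656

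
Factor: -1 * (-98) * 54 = 2^2 * 3^3 * 7^2 = 5292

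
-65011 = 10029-75040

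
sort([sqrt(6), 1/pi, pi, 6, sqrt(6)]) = [1/pi, sqrt(6), sqrt(6), pi, 6]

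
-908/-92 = 9 + 20/23 ≈ 9.87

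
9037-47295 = -38258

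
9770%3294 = 3182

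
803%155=28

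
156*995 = 155220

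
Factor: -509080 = -1*2^3*5^1*11^1*13^1*89^1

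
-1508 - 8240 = -9748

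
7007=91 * 77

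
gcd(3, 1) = 1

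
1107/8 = 138 + 3/8 ≈ 138.38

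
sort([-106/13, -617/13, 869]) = [-617/13, -106/13, 869]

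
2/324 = 1/162≈0.00617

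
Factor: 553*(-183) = -1*3^1*7^1*61^1*79^1 = -101199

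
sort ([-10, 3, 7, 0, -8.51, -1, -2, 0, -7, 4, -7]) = [-10, -8.51, -7, -7, -2, -1, 0, 0, 3, 4, 7]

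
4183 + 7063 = 11246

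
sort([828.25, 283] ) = [283, 828.25] 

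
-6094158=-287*21234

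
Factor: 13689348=2^2*3^1*19^1*60041^1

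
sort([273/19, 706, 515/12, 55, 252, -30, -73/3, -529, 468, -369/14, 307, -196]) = [-529, -196, -30, -369/14, -73/3, 273/19, 515/12, 55, 252, 307, 468, 706]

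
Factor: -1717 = -1*17^1*101^1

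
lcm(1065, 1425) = 101175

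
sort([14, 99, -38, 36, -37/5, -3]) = [-38, -37/5, -3, 14, 36, 99]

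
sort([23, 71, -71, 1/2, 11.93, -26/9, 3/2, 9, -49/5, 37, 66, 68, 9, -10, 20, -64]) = [-71, -64, -10, -49/5, -26/9, 1/2, 3/2, 9, 9, 11.93, 20, 23, 37, 66, 68, 71]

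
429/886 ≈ 0.484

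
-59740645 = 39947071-99687716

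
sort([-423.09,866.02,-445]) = [-445,-423.09,866.02]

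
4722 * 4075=19242150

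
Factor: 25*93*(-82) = -1*2^1*3^1*5^2*31^1*41^1 = -190650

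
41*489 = 20049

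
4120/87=47 + 31/87 ≈ 47.36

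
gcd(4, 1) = 1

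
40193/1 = 40193 = 40193.00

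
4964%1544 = 332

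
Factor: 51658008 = 2^3 * 3^1 * 439^1 * 4903^1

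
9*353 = 3177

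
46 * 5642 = 259532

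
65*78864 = 5126160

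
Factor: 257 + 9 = 2^1*7^1*19^1 = 266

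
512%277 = 235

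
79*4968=392472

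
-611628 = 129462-741090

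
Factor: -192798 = -1 * 2^1 * 3^2 * 10711^1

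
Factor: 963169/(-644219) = -1*17^1*53^1*701^(-1)*919^(-1)*1069^1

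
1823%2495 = 1823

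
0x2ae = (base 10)686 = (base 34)k6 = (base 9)842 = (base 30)mq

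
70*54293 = 3800510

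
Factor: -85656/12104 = -1*3^1*17^(-1)*43^1*83^1*89^(-1) = -10707/1513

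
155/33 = 4 + 23/33 ≈ 4.70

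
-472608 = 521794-994402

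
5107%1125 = 607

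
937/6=156 + 1/6 ≈ 156.17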